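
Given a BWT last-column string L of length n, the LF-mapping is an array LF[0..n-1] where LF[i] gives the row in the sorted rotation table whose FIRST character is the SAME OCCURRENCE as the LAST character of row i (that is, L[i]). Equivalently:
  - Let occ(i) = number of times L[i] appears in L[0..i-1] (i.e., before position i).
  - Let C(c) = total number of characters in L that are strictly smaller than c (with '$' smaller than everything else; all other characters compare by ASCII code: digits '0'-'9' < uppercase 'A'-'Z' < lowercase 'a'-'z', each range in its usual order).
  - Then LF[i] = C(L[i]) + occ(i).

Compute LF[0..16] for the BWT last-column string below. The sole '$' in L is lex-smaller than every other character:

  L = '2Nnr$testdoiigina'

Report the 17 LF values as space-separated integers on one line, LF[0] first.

Answer: 1 2 10 13 0 15 5 14 16 4 12 7 8 6 9 11 3

Derivation:
Char counts: '$':1, '2':1, 'N':1, 'a':1, 'd':1, 'e':1, 'g':1, 'i':3, 'n':2, 'o':1, 'r':1, 's':1, 't':2
C (first-col start): C('$')=0, C('2')=1, C('N')=2, C('a')=3, C('d')=4, C('e')=5, C('g')=6, C('i')=7, C('n')=10, C('o')=12, C('r')=13, C('s')=14, C('t')=15
L[0]='2': occ=0, LF[0]=C('2')+0=1+0=1
L[1]='N': occ=0, LF[1]=C('N')+0=2+0=2
L[2]='n': occ=0, LF[2]=C('n')+0=10+0=10
L[3]='r': occ=0, LF[3]=C('r')+0=13+0=13
L[4]='$': occ=0, LF[4]=C('$')+0=0+0=0
L[5]='t': occ=0, LF[5]=C('t')+0=15+0=15
L[6]='e': occ=0, LF[6]=C('e')+0=5+0=5
L[7]='s': occ=0, LF[7]=C('s')+0=14+0=14
L[8]='t': occ=1, LF[8]=C('t')+1=15+1=16
L[9]='d': occ=0, LF[9]=C('d')+0=4+0=4
L[10]='o': occ=0, LF[10]=C('o')+0=12+0=12
L[11]='i': occ=0, LF[11]=C('i')+0=7+0=7
L[12]='i': occ=1, LF[12]=C('i')+1=7+1=8
L[13]='g': occ=0, LF[13]=C('g')+0=6+0=6
L[14]='i': occ=2, LF[14]=C('i')+2=7+2=9
L[15]='n': occ=1, LF[15]=C('n')+1=10+1=11
L[16]='a': occ=0, LF[16]=C('a')+0=3+0=3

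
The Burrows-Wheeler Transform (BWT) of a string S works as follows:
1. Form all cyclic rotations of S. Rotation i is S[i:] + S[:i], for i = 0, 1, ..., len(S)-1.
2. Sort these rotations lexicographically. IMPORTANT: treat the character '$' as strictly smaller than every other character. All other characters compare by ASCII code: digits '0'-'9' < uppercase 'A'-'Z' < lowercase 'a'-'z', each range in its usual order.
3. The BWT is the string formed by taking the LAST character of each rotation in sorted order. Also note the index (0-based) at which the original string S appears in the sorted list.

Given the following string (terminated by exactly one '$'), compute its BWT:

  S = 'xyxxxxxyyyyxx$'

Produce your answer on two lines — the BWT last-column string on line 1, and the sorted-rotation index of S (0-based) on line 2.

Answer: xxyyxxx$xyxyyx
7

Derivation:
All 14 rotations (rotation i = S[i:]+S[:i]):
  rot[0] = xyxxxxxyyyyxx$
  rot[1] = yxxxxxyyyyxx$x
  rot[2] = xxxxxyyyyxx$xy
  rot[3] = xxxxyyyyxx$xyx
  rot[4] = xxxyyyyxx$xyxx
  rot[5] = xxyyyyxx$xyxxx
  rot[6] = xyyyyxx$xyxxxx
  rot[7] = yyyyxx$xyxxxxx
  rot[8] = yyyxx$xyxxxxxy
  rot[9] = yyxx$xyxxxxxyy
  rot[10] = yxx$xyxxxxxyyy
  rot[11] = xx$xyxxxxxyyyy
  rot[12] = x$xyxxxxxyyyyx
  rot[13] = $xyxxxxxyyyyxx
Sorted (with $ < everything):
  sorted[0] = $xyxxxxxyyyyxx  (last char: 'x')
  sorted[1] = x$xyxxxxxyyyyx  (last char: 'x')
  sorted[2] = xx$xyxxxxxyyyy  (last char: 'y')
  sorted[3] = xxxxxyyyyxx$xy  (last char: 'y')
  sorted[4] = xxxxyyyyxx$xyx  (last char: 'x')
  sorted[5] = xxxyyyyxx$xyxx  (last char: 'x')
  sorted[6] = xxyyyyxx$xyxxx  (last char: 'x')
  sorted[7] = xyxxxxxyyyyxx$  (last char: '$')
  sorted[8] = xyyyyxx$xyxxxx  (last char: 'x')
  sorted[9] = yxx$xyxxxxxyyy  (last char: 'y')
  sorted[10] = yxxxxxyyyyxx$x  (last char: 'x')
  sorted[11] = yyxx$xyxxxxxyy  (last char: 'y')
  sorted[12] = yyyxx$xyxxxxxy  (last char: 'y')
  sorted[13] = yyyyxx$xyxxxxx  (last char: 'x')
Last column: xxyyxxx$xyxyyx
Original string S is at sorted index 7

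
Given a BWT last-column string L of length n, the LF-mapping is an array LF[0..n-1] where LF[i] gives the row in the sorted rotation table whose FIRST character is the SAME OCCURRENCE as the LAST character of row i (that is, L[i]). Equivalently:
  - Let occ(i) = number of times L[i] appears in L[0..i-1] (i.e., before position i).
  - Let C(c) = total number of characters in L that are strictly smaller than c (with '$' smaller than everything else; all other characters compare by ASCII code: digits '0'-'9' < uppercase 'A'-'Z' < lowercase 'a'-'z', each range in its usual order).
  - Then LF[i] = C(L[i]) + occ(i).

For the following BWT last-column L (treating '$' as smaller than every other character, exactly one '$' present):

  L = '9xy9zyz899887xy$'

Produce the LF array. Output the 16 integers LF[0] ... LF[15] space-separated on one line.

Char counts: '$':1, '7':1, '8':3, '9':4, 'x':2, 'y':3, 'z':2
C (first-col start): C('$')=0, C('7')=1, C('8')=2, C('9')=5, C('x')=9, C('y')=11, C('z')=14
L[0]='9': occ=0, LF[0]=C('9')+0=5+0=5
L[1]='x': occ=0, LF[1]=C('x')+0=9+0=9
L[2]='y': occ=0, LF[2]=C('y')+0=11+0=11
L[3]='9': occ=1, LF[3]=C('9')+1=5+1=6
L[4]='z': occ=0, LF[4]=C('z')+0=14+0=14
L[5]='y': occ=1, LF[5]=C('y')+1=11+1=12
L[6]='z': occ=1, LF[6]=C('z')+1=14+1=15
L[7]='8': occ=0, LF[7]=C('8')+0=2+0=2
L[8]='9': occ=2, LF[8]=C('9')+2=5+2=7
L[9]='9': occ=3, LF[9]=C('9')+3=5+3=8
L[10]='8': occ=1, LF[10]=C('8')+1=2+1=3
L[11]='8': occ=2, LF[11]=C('8')+2=2+2=4
L[12]='7': occ=0, LF[12]=C('7')+0=1+0=1
L[13]='x': occ=1, LF[13]=C('x')+1=9+1=10
L[14]='y': occ=2, LF[14]=C('y')+2=11+2=13
L[15]='$': occ=0, LF[15]=C('$')+0=0+0=0

Answer: 5 9 11 6 14 12 15 2 7 8 3 4 1 10 13 0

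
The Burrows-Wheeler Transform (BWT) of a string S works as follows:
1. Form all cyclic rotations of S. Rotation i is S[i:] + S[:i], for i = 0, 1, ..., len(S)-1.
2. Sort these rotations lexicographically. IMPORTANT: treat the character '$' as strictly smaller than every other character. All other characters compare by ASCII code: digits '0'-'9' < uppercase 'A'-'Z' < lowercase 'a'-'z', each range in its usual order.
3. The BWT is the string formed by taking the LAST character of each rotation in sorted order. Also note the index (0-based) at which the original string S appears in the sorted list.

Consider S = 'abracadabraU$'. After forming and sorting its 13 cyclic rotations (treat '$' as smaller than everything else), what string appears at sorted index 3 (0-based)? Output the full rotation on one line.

Answer: abraU$abracad

Derivation:
All 13 rotations (rotation i = S[i:]+S[:i]):
  rot[0] = abracadabraU$
  rot[1] = bracadabraU$a
  rot[2] = racadabraU$ab
  rot[3] = acadabraU$abr
  rot[4] = cadabraU$abra
  rot[5] = adabraU$abrac
  rot[6] = dabraU$abraca
  rot[7] = abraU$abracad
  rot[8] = braU$abracada
  rot[9] = raU$abracadab
  rot[10] = aU$abracadabr
  rot[11] = U$abracadabra
  rot[12] = $abracadabraU
Sorted (with $ < everything):
  sorted[0] = $abracadabraU
  sorted[1] = U$abracadabra
  sorted[2] = aU$abracadabr
  sorted[3] = abraU$abracad
  sorted[4] = abracadabraU$
  sorted[5] = acadabraU$abr
  sorted[6] = adabraU$abrac
  sorted[7] = braU$abracada
  sorted[8] = bracadabraU$a
  sorted[9] = cadabraU$abra
  sorted[10] = dabraU$abraca
  sorted[11] = raU$abracadab
  sorted[12] = racadabraU$ab
sorted[3] = abraU$abracad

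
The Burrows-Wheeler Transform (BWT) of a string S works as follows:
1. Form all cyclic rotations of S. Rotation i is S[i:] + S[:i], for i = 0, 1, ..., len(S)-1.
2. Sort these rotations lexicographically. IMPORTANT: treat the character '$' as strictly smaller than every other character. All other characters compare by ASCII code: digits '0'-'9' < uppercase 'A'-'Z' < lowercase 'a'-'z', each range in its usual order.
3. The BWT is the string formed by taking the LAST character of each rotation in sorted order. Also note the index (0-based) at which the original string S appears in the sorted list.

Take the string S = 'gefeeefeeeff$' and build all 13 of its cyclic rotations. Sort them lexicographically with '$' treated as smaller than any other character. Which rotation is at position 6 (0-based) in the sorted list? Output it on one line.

All 13 rotations (rotation i = S[i:]+S[:i]):
  rot[0] = gefeeefeeeff$
  rot[1] = efeeefeeeff$g
  rot[2] = feeefeeeff$ge
  rot[3] = eeefeeeff$gef
  rot[4] = eefeeeff$gefe
  rot[5] = efeeeff$gefee
  rot[6] = feeeff$gefeee
  rot[7] = eeeff$gefeeef
  rot[8] = eeff$gefeeefe
  rot[9] = eff$gefeeefee
  rot[10] = ff$gefeeefeee
  rot[11] = f$gefeeefeeef
  rot[12] = $gefeeefeeeff
Sorted (with $ < everything):
  sorted[0] = $gefeeefeeeff
  sorted[1] = eeefeeeff$gef
  sorted[2] = eeeff$gefeeef
  sorted[3] = eefeeeff$gefe
  sorted[4] = eeff$gefeeefe
  sorted[5] = efeeefeeeff$g
  sorted[6] = efeeeff$gefee
  sorted[7] = eff$gefeeefee
  sorted[8] = f$gefeeefeeef
  sorted[9] = feeefeeeff$ge
  sorted[10] = feeeff$gefeee
  sorted[11] = ff$gefeeefeee
  sorted[12] = gefeeefeeeff$
sorted[6] = efeeeff$gefee

Answer: efeeeff$gefee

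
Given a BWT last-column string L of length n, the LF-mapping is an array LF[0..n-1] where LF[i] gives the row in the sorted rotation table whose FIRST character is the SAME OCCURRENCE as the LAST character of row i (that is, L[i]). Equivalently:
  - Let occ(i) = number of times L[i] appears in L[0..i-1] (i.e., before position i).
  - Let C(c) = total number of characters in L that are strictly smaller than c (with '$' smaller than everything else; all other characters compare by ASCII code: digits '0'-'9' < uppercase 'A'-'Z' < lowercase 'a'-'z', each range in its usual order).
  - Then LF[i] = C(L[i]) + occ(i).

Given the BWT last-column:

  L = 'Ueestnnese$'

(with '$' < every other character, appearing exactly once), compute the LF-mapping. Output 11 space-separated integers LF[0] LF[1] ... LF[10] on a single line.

Char counts: '$':1, 'U':1, 'e':4, 'n':2, 's':2, 't':1
C (first-col start): C('$')=0, C('U')=1, C('e')=2, C('n')=6, C('s')=8, C('t')=10
L[0]='U': occ=0, LF[0]=C('U')+0=1+0=1
L[1]='e': occ=0, LF[1]=C('e')+0=2+0=2
L[2]='e': occ=1, LF[2]=C('e')+1=2+1=3
L[3]='s': occ=0, LF[3]=C('s')+0=8+0=8
L[4]='t': occ=0, LF[4]=C('t')+0=10+0=10
L[5]='n': occ=0, LF[5]=C('n')+0=6+0=6
L[6]='n': occ=1, LF[6]=C('n')+1=6+1=7
L[7]='e': occ=2, LF[7]=C('e')+2=2+2=4
L[8]='s': occ=1, LF[8]=C('s')+1=8+1=9
L[9]='e': occ=3, LF[9]=C('e')+3=2+3=5
L[10]='$': occ=0, LF[10]=C('$')+0=0+0=0

Answer: 1 2 3 8 10 6 7 4 9 5 0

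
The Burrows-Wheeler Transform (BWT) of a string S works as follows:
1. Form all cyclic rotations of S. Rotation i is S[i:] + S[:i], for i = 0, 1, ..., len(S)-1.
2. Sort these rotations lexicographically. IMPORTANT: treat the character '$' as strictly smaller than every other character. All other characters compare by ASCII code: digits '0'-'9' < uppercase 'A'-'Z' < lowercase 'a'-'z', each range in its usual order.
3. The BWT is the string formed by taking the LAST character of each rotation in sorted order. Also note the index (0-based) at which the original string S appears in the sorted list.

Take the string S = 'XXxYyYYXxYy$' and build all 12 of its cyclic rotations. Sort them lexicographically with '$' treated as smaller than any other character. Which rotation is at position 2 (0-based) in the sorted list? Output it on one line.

All 12 rotations (rotation i = S[i:]+S[:i]):
  rot[0] = XXxYyYYXxYy$
  rot[1] = XxYyYYXxYy$X
  rot[2] = xYyYYXxYy$XX
  rot[3] = YyYYXxYy$XXx
  rot[4] = yYYXxYy$XXxY
  rot[5] = YYXxYy$XXxYy
  rot[6] = YXxYy$XXxYyY
  rot[7] = XxYy$XXxYyYY
  rot[8] = xYy$XXxYyYYX
  rot[9] = Yy$XXxYyYYXx
  rot[10] = y$XXxYyYYXxY
  rot[11] = $XXxYyYYXxYy
Sorted (with $ < everything):
  sorted[0] = $XXxYyYYXxYy
  sorted[1] = XXxYyYYXxYy$
  sorted[2] = XxYy$XXxYyYY
  sorted[3] = XxYyYYXxYy$X
  sorted[4] = YXxYy$XXxYyY
  sorted[5] = YYXxYy$XXxYy
  sorted[6] = Yy$XXxYyYYXx
  sorted[7] = YyYYXxYy$XXx
  sorted[8] = xYy$XXxYyYYX
  sorted[9] = xYyYYXxYy$XX
  sorted[10] = y$XXxYyYYXxY
  sorted[11] = yYYXxYy$XXxY
sorted[2] = XxYy$XXxYyYY

Answer: XxYy$XXxYyYY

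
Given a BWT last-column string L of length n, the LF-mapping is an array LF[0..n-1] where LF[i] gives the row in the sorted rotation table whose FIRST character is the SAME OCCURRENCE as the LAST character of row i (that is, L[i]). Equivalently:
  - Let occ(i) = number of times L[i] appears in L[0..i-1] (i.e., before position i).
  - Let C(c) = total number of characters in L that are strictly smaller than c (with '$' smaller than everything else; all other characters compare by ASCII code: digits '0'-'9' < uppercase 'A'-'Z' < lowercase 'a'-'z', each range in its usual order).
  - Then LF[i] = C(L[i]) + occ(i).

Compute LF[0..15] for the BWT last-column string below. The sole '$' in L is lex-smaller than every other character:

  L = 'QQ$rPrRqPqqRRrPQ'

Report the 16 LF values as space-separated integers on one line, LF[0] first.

Answer: 4 5 0 13 1 14 7 10 2 11 12 8 9 15 3 6

Derivation:
Char counts: '$':1, 'P':3, 'Q':3, 'R':3, 'q':3, 'r':3
C (first-col start): C('$')=0, C('P')=1, C('Q')=4, C('R')=7, C('q')=10, C('r')=13
L[0]='Q': occ=0, LF[0]=C('Q')+0=4+0=4
L[1]='Q': occ=1, LF[1]=C('Q')+1=4+1=5
L[2]='$': occ=0, LF[2]=C('$')+0=0+0=0
L[3]='r': occ=0, LF[3]=C('r')+0=13+0=13
L[4]='P': occ=0, LF[4]=C('P')+0=1+0=1
L[5]='r': occ=1, LF[5]=C('r')+1=13+1=14
L[6]='R': occ=0, LF[6]=C('R')+0=7+0=7
L[7]='q': occ=0, LF[7]=C('q')+0=10+0=10
L[8]='P': occ=1, LF[8]=C('P')+1=1+1=2
L[9]='q': occ=1, LF[9]=C('q')+1=10+1=11
L[10]='q': occ=2, LF[10]=C('q')+2=10+2=12
L[11]='R': occ=1, LF[11]=C('R')+1=7+1=8
L[12]='R': occ=2, LF[12]=C('R')+2=7+2=9
L[13]='r': occ=2, LF[13]=C('r')+2=13+2=15
L[14]='P': occ=2, LF[14]=C('P')+2=1+2=3
L[15]='Q': occ=2, LF[15]=C('Q')+2=4+2=6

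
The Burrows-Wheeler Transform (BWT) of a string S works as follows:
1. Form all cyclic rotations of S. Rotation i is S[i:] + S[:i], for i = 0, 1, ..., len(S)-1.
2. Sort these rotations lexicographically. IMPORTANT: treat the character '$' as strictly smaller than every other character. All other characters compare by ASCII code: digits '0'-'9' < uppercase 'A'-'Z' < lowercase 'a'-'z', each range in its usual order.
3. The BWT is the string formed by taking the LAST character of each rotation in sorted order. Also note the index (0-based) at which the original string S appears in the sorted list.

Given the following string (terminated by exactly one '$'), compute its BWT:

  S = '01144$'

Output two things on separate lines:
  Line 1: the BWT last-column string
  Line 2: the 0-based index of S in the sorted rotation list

Answer: 4$0141
1

Derivation:
All 6 rotations (rotation i = S[i:]+S[:i]):
  rot[0] = 01144$
  rot[1] = 1144$0
  rot[2] = 144$01
  rot[3] = 44$011
  rot[4] = 4$0114
  rot[5] = $01144
Sorted (with $ < everything):
  sorted[0] = $01144  (last char: '4')
  sorted[1] = 01144$  (last char: '$')
  sorted[2] = 1144$0  (last char: '0')
  sorted[3] = 144$01  (last char: '1')
  sorted[4] = 4$0114  (last char: '4')
  sorted[5] = 44$011  (last char: '1')
Last column: 4$0141
Original string S is at sorted index 1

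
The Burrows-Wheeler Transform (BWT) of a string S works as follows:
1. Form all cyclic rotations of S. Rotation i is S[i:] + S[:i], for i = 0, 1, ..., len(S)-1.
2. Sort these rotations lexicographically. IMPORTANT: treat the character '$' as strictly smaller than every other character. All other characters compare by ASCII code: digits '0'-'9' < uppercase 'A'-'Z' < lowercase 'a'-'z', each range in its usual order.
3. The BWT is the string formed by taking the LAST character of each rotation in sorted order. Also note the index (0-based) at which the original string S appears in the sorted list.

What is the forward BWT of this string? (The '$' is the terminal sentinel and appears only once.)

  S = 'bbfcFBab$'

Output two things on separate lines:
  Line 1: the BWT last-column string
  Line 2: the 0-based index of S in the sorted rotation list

All 9 rotations (rotation i = S[i:]+S[:i]):
  rot[0] = bbfcFBab$
  rot[1] = bfcFBab$b
  rot[2] = fcFBab$bb
  rot[3] = cFBab$bbf
  rot[4] = FBab$bbfc
  rot[5] = Bab$bbfcF
  rot[6] = ab$bbfcFB
  rot[7] = b$bbfcFBa
  rot[8] = $bbfcFBab
Sorted (with $ < everything):
  sorted[0] = $bbfcFBab  (last char: 'b')
  sorted[1] = Bab$bbfcF  (last char: 'F')
  sorted[2] = FBab$bbfc  (last char: 'c')
  sorted[3] = ab$bbfcFB  (last char: 'B')
  sorted[4] = b$bbfcFBa  (last char: 'a')
  sorted[5] = bbfcFBab$  (last char: '$')
  sorted[6] = bfcFBab$b  (last char: 'b')
  sorted[7] = cFBab$bbf  (last char: 'f')
  sorted[8] = fcFBab$bb  (last char: 'b')
Last column: bFcBa$bfb
Original string S is at sorted index 5

Answer: bFcBa$bfb
5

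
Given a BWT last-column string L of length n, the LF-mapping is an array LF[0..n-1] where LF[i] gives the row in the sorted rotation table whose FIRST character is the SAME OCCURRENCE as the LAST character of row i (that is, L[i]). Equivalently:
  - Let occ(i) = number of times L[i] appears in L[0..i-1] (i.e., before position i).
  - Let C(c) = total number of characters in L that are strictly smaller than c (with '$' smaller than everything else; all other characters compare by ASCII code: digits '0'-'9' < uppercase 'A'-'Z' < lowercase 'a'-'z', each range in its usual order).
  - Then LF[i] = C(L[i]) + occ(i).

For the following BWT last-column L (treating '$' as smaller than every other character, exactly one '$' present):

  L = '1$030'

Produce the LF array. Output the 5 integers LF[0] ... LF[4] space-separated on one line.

Char counts: '$':1, '0':2, '1':1, '3':1
C (first-col start): C('$')=0, C('0')=1, C('1')=3, C('3')=4
L[0]='1': occ=0, LF[0]=C('1')+0=3+0=3
L[1]='$': occ=0, LF[1]=C('$')+0=0+0=0
L[2]='0': occ=0, LF[2]=C('0')+0=1+0=1
L[3]='3': occ=0, LF[3]=C('3')+0=4+0=4
L[4]='0': occ=1, LF[4]=C('0')+1=1+1=2

Answer: 3 0 1 4 2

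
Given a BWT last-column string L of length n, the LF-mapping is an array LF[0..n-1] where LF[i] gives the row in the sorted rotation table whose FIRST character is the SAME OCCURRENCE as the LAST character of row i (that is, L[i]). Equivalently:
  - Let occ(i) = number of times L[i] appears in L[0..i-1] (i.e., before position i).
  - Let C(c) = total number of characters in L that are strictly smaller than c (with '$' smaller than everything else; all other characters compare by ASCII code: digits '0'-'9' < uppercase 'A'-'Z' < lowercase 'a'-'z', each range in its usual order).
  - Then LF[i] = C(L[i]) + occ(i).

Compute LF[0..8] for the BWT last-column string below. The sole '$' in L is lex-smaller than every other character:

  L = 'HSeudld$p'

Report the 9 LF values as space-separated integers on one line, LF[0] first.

Answer: 1 2 5 8 3 6 4 0 7

Derivation:
Char counts: '$':1, 'H':1, 'S':1, 'd':2, 'e':1, 'l':1, 'p':1, 'u':1
C (first-col start): C('$')=0, C('H')=1, C('S')=2, C('d')=3, C('e')=5, C('l')=6, C('p')=7, C('u')=8
L[0]='H': occ=0, LF[0]=C('H')+0=1+0=1
L[1]='S': occ=0, LF[1]=C('S')+0=2+0=2
L[2]='e': occ=0, LF[2]=C('e')+0=5+0=5
L[3]='u': occ=0, LF[3]=C('u')+0=8+0=8
L[4]='d': occ=0, LF[4]=C('d')+0=3+0=3
L[5]='l': occ=0, LF[5]=C('l')+0=6+0=6
L[6]='d': occ=1, LF[6]=C('d')+1=3+1=4
L[7]='$': occ=0, LF[7]=C('$')+0=0+0=0
L[8]='p': occ=0, LF[8]=C('p')+0=7+0=7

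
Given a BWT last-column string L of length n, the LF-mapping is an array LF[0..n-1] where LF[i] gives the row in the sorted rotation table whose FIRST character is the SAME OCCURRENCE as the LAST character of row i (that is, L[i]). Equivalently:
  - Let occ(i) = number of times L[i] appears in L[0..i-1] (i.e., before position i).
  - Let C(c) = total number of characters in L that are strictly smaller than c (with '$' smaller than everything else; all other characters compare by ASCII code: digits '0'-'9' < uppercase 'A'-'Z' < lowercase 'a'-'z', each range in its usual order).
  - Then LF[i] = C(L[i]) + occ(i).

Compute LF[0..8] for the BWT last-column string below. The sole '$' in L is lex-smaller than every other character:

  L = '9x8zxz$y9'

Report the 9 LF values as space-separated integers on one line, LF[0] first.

Answer: 2 4 1 7 5 8 0 6 3

Derivation:
Char counts: '$':1, '8':1, '9':2, 'x':2, 'y':1, 'z':2
C (first-col start): C('$')=0, C('8')=1, C('9')=2, C('x')=4, C('y')=6, C('z')=7
L[0]='9': occ=0, LF[0]=C('9')+0=2+0=2
L[1]='x': occ=0, LF[1]=C('x')+0=4+0=4
L[2]='8': occ=0, LF[2]=C('8')+0=1+0=1
L[3]='z': occ=0, LF[3]=C('z')+0=7+0=7
L[4]='x': occ=1, LF[4]=C('x')+1=4+1=5
L[5]='z': occ=1, LF[5]=C('z')+1=7+1=8
L[6]='$': occ=0, LF[6]=C('$')+0=0+0=0
L[7]='y': occ=0, LF[7]=C('y')+0=6+0=6
L[8]='9': occ=1, LF[8]=C('9')+1=2+1=3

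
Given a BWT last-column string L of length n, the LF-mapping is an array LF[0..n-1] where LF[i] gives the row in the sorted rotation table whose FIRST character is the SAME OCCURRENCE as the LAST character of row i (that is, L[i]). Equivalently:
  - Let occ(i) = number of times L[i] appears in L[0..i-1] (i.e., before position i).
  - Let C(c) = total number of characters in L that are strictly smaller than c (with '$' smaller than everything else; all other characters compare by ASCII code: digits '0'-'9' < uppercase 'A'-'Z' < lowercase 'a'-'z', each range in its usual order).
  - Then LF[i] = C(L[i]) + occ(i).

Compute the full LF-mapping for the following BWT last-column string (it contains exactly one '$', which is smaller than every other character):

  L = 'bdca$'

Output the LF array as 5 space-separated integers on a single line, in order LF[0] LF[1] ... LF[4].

Answer: 2 4 3 1 0

Derivation:
Char counts: '$':1, 'a':1, 'b':1, 'c':1, 'd':1
C (first-col start): C('$')=0, C('a')=1, C('b')=2, C('c')=3, C('d')=4
L[0]='b': occ=0, LF[0]=C('b')+0=2+0=2
L[1]='d': occ=0, LF[1]=C('d')+0=4+0=4
L[2]='c': occ=0, LF[2]=C('c')+0=3+0=3
L[3]='a': occ=0, LF[3]=C('a')+0=1+0=1
L[4]='$': occ=0, LF[4]=C('$')+0=0+0=0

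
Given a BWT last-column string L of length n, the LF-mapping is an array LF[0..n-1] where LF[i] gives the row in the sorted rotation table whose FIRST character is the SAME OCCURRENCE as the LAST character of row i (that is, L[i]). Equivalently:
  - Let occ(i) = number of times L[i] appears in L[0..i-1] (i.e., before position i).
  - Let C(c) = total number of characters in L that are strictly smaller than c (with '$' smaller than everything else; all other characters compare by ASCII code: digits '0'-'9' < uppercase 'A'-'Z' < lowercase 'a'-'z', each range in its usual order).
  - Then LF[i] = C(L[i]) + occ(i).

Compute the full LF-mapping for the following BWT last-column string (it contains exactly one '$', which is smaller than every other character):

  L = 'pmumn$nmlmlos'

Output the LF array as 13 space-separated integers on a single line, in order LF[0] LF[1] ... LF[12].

Char counts: '$':1, 'l':2, 'm':4, 'n':2, 'o':1, 'p':1, 's':1, 'u':1
C (first-col start): C('$')=0, C('l')=1, C('m')=3, C('n')=7, C('o')=9, C('p')=10, C('s')=11, C('u')=12
L[0]='p': occ=0, LF[0]=C('p')+0=10+0=10
L[1]='m': occ=0, LF[1]=C('m')+0=3+0=3
L[2]='u': occ=0, LF[2]=C('u')+0=12+0=12
L[3]='m': occ=1, LF[3]=C('m')+1=3+1=4
L[4]='n': occ=0, LF[4]=C('n')+0=7+0=7
L[5]='$': occ=0, LF[5]=C('$')+0=0+0=0
L[6]='n': occ=1, LF[6]=C('n')+1=7+1=8
L[7]='m': occ=2, LF[7]=C('m')+2=3+2=5
L[8]='l': occ=0, LF[8]=C('l')+0=1+0=1
L[9]='m': occ=3, LF[9]=C('m')+3=3+3=6
L[10]='l': occ=1, LF[10]=C('l')+1=1+1=2
L[11]='o': occ=0, LF[11]=C('o')+0=9+0=9
L[12]='s': occ=0, LF[12]=C('s')+0=11+0=11

Answer: 10 3 12 4 7 0 8 5 1 6 2 9 11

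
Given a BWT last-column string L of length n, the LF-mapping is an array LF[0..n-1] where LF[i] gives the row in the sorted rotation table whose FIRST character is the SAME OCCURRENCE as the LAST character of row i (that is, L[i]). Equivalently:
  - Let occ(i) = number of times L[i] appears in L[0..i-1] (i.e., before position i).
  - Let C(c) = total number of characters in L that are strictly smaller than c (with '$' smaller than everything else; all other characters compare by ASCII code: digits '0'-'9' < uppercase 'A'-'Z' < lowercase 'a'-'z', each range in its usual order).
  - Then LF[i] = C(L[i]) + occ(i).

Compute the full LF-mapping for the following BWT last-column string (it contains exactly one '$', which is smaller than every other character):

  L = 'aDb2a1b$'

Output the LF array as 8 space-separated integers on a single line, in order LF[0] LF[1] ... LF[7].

Char counts: '$':1, '1':1, '2':1, 'D':1, 'a':2, 'b':2
C (first-col start): C('$')=0, C('1')=1, C('2')=2, C('D')=3, C('a')=4, C('b')=6
L[0]='a': occ=0, LF[0]=C('a')+0=4+0=4
L[1]='D': occ=0, LF[1]=C('D')+0=3+0=3
L[2]='b': occ=0, LF[2]=C('b')+0=6+0=6
L[3]='2': occ=0, LF[3]=C('2')+0=2+0=2
L[4]='a': occ=1, LF[4]=C('a')+1=4+1=5
L[5]='1': occ=0, LF[5]=C('1')+0=1+0=1
L[6]='b': occ=1, LF[6]=C('b')+1=6+1=7
L[7]='$': occ=0, LF[7]=C('$')+0=0+0=0

Answer: 4 3 6 2 5 1 7 0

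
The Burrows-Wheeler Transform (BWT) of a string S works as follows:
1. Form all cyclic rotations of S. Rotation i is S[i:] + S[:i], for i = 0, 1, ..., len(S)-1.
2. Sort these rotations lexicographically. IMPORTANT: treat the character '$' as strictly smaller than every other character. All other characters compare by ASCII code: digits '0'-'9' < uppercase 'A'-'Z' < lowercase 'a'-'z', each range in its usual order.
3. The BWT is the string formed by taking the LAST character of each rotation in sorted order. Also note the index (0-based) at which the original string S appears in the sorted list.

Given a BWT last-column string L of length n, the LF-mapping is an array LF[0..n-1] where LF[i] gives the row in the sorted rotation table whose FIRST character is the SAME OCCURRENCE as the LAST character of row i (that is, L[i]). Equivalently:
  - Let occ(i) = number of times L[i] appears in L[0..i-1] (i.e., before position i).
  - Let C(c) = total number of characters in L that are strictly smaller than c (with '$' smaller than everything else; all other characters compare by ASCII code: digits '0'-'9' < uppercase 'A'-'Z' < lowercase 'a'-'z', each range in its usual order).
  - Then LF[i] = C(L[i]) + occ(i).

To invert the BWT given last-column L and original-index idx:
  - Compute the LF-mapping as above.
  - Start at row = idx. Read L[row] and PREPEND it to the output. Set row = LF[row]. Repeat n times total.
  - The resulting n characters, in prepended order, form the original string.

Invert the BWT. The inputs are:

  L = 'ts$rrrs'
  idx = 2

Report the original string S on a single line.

Answer: rsrrst$

Derivation:
LF mapping: 6 4 0 1 2 3 5
Walk LF starting at row 2, prepending L[row]:
  step 1: row=2, L[2]='$', prepend. Next row=LF[2]=0
  step 2: row=0, L[0]='t', prepend. Next row=LF[0]=6
  step 3: row=6, L[6]='s', prepend. Next row=LF[6]=5
  step 4: row=5, L[5]='r', prepend. Next row=LF[5]=3
  step 5: row=3, L[3]='r', prepend. Next row=LF[3]=1
  step 6: row=1, L[1]='s', prepend. Next row=LF[1]=4
  step 7: row=4, L[4]='r', prepend. Next row=LF[4]=2
Reversed output: rsrrst$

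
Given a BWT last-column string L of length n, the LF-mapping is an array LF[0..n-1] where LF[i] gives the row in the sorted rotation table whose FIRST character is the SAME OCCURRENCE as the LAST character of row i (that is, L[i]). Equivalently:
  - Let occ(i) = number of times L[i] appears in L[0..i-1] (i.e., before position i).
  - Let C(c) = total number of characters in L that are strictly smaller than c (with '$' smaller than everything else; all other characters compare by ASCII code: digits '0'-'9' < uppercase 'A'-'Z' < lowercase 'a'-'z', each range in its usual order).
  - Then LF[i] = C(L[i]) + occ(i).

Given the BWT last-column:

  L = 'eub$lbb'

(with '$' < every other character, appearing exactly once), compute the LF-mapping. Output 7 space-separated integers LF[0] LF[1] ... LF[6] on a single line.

Answer: 4 6 1 0 5 2 3

Derivation:
Char counts: '$':1, 'b':3, 'e':1, 'l':1, 'u':1
C (first-col start): C('$')=0, C('b')=1, C('e')=4, C('l')=5, C('u')=6
L[0]='e': occ=0, LF[0]=C('e')+0=4+0=4
L[1]='u': occ=0, LF[1]=C('u')+0=6+0=6
L[2]='b': occ=0, LF[2]=C('b')+0=1+0=1
L[3]='$': occ=0, LF[3]=C('$')+0=0+0=0
L[4]='l': occ=0, LF[4]=C('l')+0=5+0=5
L[5]='b': occ=1, LF[5]=C('b')+1=1+1=2
L[6]='b': occ=2, LF[6]=C('b')+2=1+2=3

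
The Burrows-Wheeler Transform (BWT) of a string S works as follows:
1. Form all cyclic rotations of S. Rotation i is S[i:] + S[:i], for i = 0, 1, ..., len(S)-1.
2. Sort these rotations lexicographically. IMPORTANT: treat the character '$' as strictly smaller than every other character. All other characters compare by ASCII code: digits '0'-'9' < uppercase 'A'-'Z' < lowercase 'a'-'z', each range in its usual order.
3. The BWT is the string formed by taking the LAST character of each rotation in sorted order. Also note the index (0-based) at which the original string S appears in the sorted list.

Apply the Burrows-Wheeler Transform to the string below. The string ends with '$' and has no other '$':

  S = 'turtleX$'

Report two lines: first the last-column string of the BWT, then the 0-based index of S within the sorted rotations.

All 8 rotations (rotation i = S[i:]+S[:i]):
  rot[0] = turtleX$
  rot[1] = urtleX$t
  rot[2] = rtleX$tu
  rot[3] = tleX$tur
  rot[4] = leX$turt
  rot[5] = eX$turtl
  rot[6] = X$turtle
  rot[7] = $turtleX
Sorted (with $ < everything):
  sorted[0] = $turtleX  (last char: 'X')
  sorted[1] = X$turtle  (last char: 'e')
  sorted[2] = eX$turtl  (last char: 'l')
  sorted[3] = leX$turt  (last char: 't')
  sorted[4] = rtleX$tu  (last char: 'u')
  sorted[5] = tleX$tur  (last char: 'r')
  sorted[6] = turtleX$  (last char: '$')
  sorted[7] = urtleX$t  (last char: 't')
Last column: Xeltur$t
Original string S is at sorted index 6

Answer: Xeltur$t
6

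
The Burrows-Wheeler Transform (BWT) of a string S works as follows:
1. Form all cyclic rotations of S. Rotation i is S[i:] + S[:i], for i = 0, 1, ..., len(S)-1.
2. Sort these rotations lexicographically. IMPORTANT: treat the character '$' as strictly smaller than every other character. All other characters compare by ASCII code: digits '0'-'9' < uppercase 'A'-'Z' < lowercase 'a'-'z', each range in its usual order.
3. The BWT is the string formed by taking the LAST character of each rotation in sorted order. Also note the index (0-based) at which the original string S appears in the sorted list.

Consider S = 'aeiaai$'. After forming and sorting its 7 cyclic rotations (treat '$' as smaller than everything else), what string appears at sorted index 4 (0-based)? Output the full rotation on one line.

Answer: eiaai$a

Derivation:
All 7 rotations (rotation i = S[i:]+S[:i]):
  rot[0] = aeiaai$
  rot[1] = eiaai$a
  rot[2] = iaai$ae
  rot[3] = aai$aei
  rot[4] = ai$aeia
  rot[5] = i$aeiaa
  rot[6] = $aeiaai
Sorted (with $ < everything):
  sorted[0] = $aeiaai
  sorted[1] = aai$aei
  sorted[2] = aeiaai$
  sorted[3] = ai$aeia
  sorted[4] = eiaai$a
  sorted[5] = i$aeiaa
  sorted[6] = iaai$ae
sorted[4] = eiaai$a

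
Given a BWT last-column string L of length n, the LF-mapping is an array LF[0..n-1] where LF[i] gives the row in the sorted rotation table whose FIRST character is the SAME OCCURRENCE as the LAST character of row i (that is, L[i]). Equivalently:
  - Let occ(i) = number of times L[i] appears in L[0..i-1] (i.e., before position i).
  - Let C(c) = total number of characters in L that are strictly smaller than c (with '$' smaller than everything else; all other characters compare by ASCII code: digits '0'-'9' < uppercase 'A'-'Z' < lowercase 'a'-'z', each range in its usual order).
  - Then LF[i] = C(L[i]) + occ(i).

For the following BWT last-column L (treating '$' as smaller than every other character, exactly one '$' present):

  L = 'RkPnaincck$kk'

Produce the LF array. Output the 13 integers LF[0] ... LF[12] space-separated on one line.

Char counts: '$':1, 'P':1, 'R':1, 'a':1, 'c':2, 'i':1, 'k':4, 'n':2
C (first-col start): C('$')=0, C('P')=1, C('R')=2, C('a')=3, C('c')=4, C('i')=6, C('k')=7, C('n')=11
L[0]='R': occ=0, LF[0]=C('R')+0=2+0=2
L[1]='k': occ=0, LF[1]=C('k')+0=7+0=7
L[2]='P': occ=0, LF[2]=C('P')+0=1+0=1
L[3]='n': occ=0, LF[3]=C('n')+0=11+0=11
L[4]='a': occ=0, LF[4]=C('a')+0=3+0=3
L[5]='i': occ=0, LF[5]=C('i')+0=6+0=6
L[6]='n': occ=1, LF[6]=C('n')+1=11+1=12
L[7]='c': occ=0, LF[7]=C('c')+0=4+0=4
L[8]='c': occ=1, LF[8]=C('c')+1=4+1=5
L[9]='k': occ=1, LF[9]=C('k')+1=7+1=8
L[10]='$': occ=0, LF[10]=C('$')+0=0+0=0
L[11]='k': occ=2, LF[11]=C('k')+2=7+2=9
L[12]='k': occ=3, LF[12]=C('k')+3=7+3=10

Answer: 2 7 1 11 3 6 12 4 5 8 0 9 10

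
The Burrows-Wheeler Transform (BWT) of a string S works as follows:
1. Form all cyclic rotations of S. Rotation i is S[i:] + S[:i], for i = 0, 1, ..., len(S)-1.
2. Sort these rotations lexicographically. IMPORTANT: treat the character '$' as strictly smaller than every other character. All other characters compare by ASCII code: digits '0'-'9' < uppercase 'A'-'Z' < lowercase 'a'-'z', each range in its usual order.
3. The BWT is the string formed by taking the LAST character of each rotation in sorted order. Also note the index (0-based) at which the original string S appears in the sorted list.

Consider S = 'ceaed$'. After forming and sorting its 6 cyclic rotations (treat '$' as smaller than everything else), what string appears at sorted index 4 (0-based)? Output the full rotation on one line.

All 6 rotations (rotation i = S[i:]+S[:i]):
  rot[0] = ceaed$
  rot[1] = eaed$c
  rot[2] = aed$ce
  rot[3] = ed$cea
  rot[4] = d$ceae
  rot[5] = $ceaed
Sorted (with $ < everything):
  sorted[0] = $ceaed
  sorted[1] = aed$ce
  sorted[2] = ceaed$
  sorted[3] = d$ceae
  sorted[4] = eaed$c
  sorted[5] = ed$cea
sorted[4] = eaed$c

Answer: eaed$c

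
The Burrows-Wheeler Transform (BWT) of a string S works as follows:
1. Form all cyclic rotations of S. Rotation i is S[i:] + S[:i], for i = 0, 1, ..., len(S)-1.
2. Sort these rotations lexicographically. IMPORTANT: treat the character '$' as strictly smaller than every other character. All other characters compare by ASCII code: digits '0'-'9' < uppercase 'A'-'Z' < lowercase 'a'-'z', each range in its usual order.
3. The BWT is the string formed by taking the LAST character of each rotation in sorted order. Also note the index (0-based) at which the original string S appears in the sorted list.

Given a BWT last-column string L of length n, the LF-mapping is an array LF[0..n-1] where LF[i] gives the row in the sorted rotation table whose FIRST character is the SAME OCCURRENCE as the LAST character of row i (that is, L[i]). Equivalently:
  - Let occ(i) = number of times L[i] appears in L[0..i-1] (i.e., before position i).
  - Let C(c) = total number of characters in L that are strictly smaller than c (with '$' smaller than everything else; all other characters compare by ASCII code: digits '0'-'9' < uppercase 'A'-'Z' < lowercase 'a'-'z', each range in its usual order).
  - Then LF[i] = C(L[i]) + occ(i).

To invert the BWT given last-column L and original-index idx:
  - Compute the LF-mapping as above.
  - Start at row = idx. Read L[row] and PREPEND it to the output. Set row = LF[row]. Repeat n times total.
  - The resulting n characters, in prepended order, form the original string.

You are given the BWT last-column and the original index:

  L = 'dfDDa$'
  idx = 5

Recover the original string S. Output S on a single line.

LF mapping: 4 5 1 2 3 0
Walk LF starting at row 5, prepending L[row]:
  step 1: row=5, L[5]='$', prepend. Next row=LF[5]=0
  step 2: row=0, L[0]='d', prepend. Next row=LF[0]=4
  step 3: row=4, L[4]='a', prepend. Next row=LF[4]=3
  step 4: row=3, L[3]='D', prepend. Next row=LF[3]=2
  step 5: row=2, L[2]='D', prepend. Next row=LF[2]=1
  step 6: row=1, L[1]='f', prepend. Next row=LF[1]=5
Reversed output: fDDad$

Answer: fDDad$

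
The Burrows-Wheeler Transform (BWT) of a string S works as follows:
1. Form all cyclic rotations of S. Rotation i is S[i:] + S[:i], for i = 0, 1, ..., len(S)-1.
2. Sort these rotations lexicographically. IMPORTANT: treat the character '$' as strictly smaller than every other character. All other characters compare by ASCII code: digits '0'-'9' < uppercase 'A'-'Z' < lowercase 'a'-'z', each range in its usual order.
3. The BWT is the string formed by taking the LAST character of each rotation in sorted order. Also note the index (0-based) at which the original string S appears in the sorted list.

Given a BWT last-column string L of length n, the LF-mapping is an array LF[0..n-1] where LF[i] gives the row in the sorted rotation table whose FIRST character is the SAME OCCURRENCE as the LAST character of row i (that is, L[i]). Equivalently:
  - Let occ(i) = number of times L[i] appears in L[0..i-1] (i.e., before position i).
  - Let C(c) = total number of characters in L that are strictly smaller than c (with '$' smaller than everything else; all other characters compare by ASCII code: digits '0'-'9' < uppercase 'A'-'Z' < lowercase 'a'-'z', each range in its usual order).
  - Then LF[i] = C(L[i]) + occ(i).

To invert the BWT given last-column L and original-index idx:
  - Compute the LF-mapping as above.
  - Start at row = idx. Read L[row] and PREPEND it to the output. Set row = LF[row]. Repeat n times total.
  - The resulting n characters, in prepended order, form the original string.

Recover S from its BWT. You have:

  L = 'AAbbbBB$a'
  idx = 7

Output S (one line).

LF mapping: 1 2 6 7 8 3 4 0 5
Walk LF starting at row 7, prepending L[row]:
  step 1: row=7, L[7]='$', prepend. Next row=LF[7]=0
  step 2: row=0, L[0]='A', prepend. Next row=LF[0]=1
  step 3: row=1, L[1]='A', prepend. Next row=LF[1]=2
  step 4: row=2, L[2]='b', prepend. Next row=LF[2]=6
  step 5: row=6, L[6]='B', prepend. Next row=LF[6]=4
  step 6: row=4, L[4]='b', prepend. Next row=LF[4]=8
  step 7: row=8, L[8]='a', prepend. Next row=LF[8]=5
  step 8: row=5, L[5]='B', prepend. Next row=LF[5]=3
  step 9: row=3, L[3]='b', prepend. Next row=LF[3]=7
Reversed output: bBabBbAA$

Answer: bBabBbAA$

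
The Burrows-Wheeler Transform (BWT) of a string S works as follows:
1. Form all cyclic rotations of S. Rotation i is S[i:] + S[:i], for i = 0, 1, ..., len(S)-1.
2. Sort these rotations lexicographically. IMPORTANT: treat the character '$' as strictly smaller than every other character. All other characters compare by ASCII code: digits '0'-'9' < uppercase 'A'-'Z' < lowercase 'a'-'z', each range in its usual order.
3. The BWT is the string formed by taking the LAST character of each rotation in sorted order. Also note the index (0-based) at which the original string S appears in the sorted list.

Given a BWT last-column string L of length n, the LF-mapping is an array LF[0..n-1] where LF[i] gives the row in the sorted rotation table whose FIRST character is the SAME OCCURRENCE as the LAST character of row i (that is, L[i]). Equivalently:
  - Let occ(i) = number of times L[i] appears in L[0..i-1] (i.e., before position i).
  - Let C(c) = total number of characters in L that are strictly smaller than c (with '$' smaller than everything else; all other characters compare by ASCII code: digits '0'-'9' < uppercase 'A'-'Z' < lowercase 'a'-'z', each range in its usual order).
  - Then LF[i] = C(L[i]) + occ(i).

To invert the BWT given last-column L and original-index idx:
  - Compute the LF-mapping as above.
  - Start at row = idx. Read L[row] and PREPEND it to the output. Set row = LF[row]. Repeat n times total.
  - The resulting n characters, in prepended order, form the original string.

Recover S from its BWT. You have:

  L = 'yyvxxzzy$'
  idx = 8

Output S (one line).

LF mapping: 4 5 1 2 3 7 8 6 0
Walk LF starting at row 8, prepending L[row]:
  step 1: row=8, L[8]='$', prepend. Next row=LF[8]=0
  step 2: row=0, L[0]='y', prepend. Next row=LF[0]=4
  step 3: row=4, L[4]='x', prepend. Next row=LF[4]=3
  step 4: row=3, L[3]='x', prepend. Next row=LF[3]=2
  step 5: row=2, L[2]='v', prepend. Next row=LF[2]=1
  step 6: row=1, L[1]='y', prepend. Next row=LF[1]=5
  step 7: row=5, L[5]='z', prepend. Next row=LF[5]=7
  step 8: row=7, L[7]='y', prepend. Next row=LF[7]=6
  step 9: row=6, L[6]='z', prepend. Next row=LF[6]=8
Reversed output: zyzyvxxy$

Answer: zyzyvxxy$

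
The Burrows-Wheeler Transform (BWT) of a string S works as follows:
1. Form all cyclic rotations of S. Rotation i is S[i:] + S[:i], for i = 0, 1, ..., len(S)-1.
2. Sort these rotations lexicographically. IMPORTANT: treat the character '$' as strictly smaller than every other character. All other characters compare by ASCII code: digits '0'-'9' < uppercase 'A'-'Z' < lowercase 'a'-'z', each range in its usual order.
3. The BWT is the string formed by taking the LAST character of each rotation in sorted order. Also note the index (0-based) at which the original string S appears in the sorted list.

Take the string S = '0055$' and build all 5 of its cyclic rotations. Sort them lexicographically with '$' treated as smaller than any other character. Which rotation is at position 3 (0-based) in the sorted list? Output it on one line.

Answer: 5$005

Derivation:
All 5 rotations (rotation i = S[i:]+S[:i]):
  rot[0] = 0055$
  rot[1] = 055$0
  rot[2] = 55$00
  rot[3] = 5$005
  rot[4] = $0055
Sorted (with $ < everything):
  sorted[0] = $0055
  sorted[1] = 0055$
  sorted[2] = 055$0
  sorted[3] = 5$005
  sorted[4] = 55$00
sorted[3] = 5$005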